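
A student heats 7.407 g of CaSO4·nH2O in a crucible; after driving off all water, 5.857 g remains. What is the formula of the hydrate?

CaSO4·2H2O

Mass of water lost = 7.407 − 5.857 = 1.55 g → 1.55 / 18.02 = 0.08602 mol H2O
Molar mass of CaSO4 = 136.15 g/mol → mol CaSO4 = 5.857 / 136.15 = 0.04302
n = 0.08602 / 0.04302 = 2.00 ≈ 2 → CaSO4·2H2O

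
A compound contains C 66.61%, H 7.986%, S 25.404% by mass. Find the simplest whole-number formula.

Assume 100 g: 66.61 g C, 7.986 g H, 25.404 g S.
n(C) = 66.61/12.01 = 5.546, n(H) = 7.986/1.008 = 7.923, n(S) = 25.404/32.07 = 0.7921
Smallest is S at 0.7921 mol; normalising gives C 7.002, H 10.002, S 1.000
≈ 7:10:1 → C7H10S

C7H10S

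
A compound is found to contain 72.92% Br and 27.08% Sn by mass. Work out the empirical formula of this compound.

Assume 100 g: 72.92 g Br, 27.08 g Sn.
n(Br) = 72.92/79.90 = 0.9126, n(Sn) = 27.08/118.71 = 0.2281
Ratios (÷ 0.2281): Br 4.001, Sn 1.000
→ Br4Sn

Br4Sn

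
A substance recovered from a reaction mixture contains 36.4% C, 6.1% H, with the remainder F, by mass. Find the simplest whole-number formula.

CH2F

Assume 100 g: 36.4 g C, 6.1 g H, 57.5 g F.
C: 36.4 g ÷ 12.01 g/mol = 3.031 mol
H: 6.1 g ÷ 1.008 g/mol = 6.052 mol
F: 57.5 g ÷ 19.00 g/mol = 3.026 mol
Ratios (÷ 3.026): C 1.001, H 2.000, F 1.000
≈ 1:2:1 → CH2F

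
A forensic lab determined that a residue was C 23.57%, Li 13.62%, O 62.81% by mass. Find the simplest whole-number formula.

Assume 100 g: 23.57 g C, 13.62 g Li, 62.81 g O.
C: 23.57 g ÷ 12.01 g/mol = 1.963 mol
Li: 13.62 g ÷ 6.94 g/mol = 1.963 mol
O: 62.81 g ÷ 16.00 g/mol = 3.926 mol
Divide by the smallest (1.963 mol C): C 1.000, Li 1.000, O 2.000
≈ 1:1:2 → CLiO2

CLiO2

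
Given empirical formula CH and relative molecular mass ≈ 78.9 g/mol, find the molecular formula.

C6H6

Empirical-formula mass = 13.02 g/mol
n = 78.9 / 13.02 = 6.06 ≈ 6
Molecular formula = (CH)6 = C6H6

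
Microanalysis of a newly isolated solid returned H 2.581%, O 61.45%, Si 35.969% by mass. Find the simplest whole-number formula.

Assume 100 g: 2.581 g H, 61.45 g O, 35.969 g Si.
H: 2.581 g ÷ 1.008 g/mol = 2.561 mol
O: 61.45 g ÷ 16.00 g/mol = 3.841 mol
Si: 35.969 g ÷ 28.09 g/mol = 1.28 mol
Divide by the smallest (1.28 mol Si): H 2.000, O 2.999, Si 1.000
Ratio ≈ 2:3:1, so the empirical formula is H2O3Si

H2O3Si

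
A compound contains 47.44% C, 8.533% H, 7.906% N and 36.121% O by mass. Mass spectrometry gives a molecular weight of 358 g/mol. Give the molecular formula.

Assume 100 g: 47.44 g C, 8.533 g H, 7.906 g N, 36.121 g O.
C: 47.44 g ÷ 12.01 g/mol = 3.95 mol
H: 8.533 g ÷ 1.008 g/mol = 8.465 mol
N: 7.906 g ÷ 14.01 g/mol = 0.5643 mol
O: 36.121 g ÷ 16.00 g/mol = 2.258 mol
Smallest is N at 0.5643 mol; normalising gives C 7.000, H 15.001, N 1.000, O 4.001
Ratio ≈ 7:15:1:4, so the empirical formula is C7H15NO4
Empirical-formula mass = 177.20 g/mol
n = 358 / 177.20 = 2.02 ≈ 2
Molecular formula = (C7H15NO4)×2 = C14H30N2O8

C14H30N2O8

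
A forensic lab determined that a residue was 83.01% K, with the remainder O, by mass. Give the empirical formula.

K2O

Assume 100 g: 83.01 g K, 16.99 g O.
Moles — K: 83.01 / 39.10 = 2.123 mol; O: 16.99 / 16.00 = 1.062 mol
Ratios (÷ 1.062): K 1.999, O 1.000
Ratio ≈ 2:1, so the empirical formula is K2O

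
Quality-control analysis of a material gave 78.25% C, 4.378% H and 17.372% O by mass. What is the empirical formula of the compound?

Assume 100 g: 78.25 g C, 4.378 g H, 17.372 g O.
n(C) = 78.25/12.01 = 6.515, n(H) = 4.378/1.008 = 4.343, n(O) = 17.372/16.00 = 1.086
Divide by the smallest (1.086 mol O): C 6.001, H 4.000, O 1.000
→ C6H4O

C6H4O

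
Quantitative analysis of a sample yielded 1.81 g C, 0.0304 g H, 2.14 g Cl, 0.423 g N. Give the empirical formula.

C5HCl2N

C: 1.81 g ÷ 12.01 g/mol = 0.1507 mol
H: 0.0304 g ÷ 1.008 g/mol = 0.03016 mol
Cl: 2.14 g ÷ 35.45 g/mol = 0.06037 mol
N: 0.423 g ÷ 14.01 g/mol = 0.03019 mol
Smallest is H at 0.03016 mol; normalising gives C 4.997, H 1.000, Cl 2.002, N 1.001
≈ 5:1:2:1 → C5HCl2N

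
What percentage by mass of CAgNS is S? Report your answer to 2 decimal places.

Molar mass = 1(12.01) + 1(107.87) + 1(14.01) + 1(32.07) = 165.960 g/mol
Mass of S per mole = 1 × 32.07 = 32.070 g
% S = 32.070 / 165.960 × 100 = 19.32%

19.32%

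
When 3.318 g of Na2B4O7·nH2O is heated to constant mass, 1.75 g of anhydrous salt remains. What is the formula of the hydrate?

Mass of water lost = 3.318 − 1.75 = 1.568 g → 1.568 / 18.02 = 0.08701 mol H2O
Molar mass of Na2B4O7 = 201.22 g/mol → mol Na2B4O7 = 1.75 / 201.22 = 0.008697
n = 0.08701 / 0.008697 = 10.01 ≈ 10 → Na2B4O7·10H2O

Na2B4O7·10H2O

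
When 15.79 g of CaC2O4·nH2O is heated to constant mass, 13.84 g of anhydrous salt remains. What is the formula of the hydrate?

Mass of water lost = 15.79 − 13.84 = 1.95 g → 1.95 / 18.02 = 0.1082 mol H2O
Molar mass of CaC2O4 = 128.10 g/mol → mol CaC2O4 = 13.84 / 128.10 = 0.108
n = 0.1082 / 0.108 = 1.00 ≈ 1 → CaC2O4·H2O

CaC2O4·H2O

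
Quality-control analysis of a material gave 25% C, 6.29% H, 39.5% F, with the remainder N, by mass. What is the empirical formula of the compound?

CH3FN

Assume 100 g: 25 g C, 6.29 g H, 39.5 g F, 29.21 g N.
Moles — C: 25 / 12.01 = 2.082 mol; H: 6.29 / 1.008 = 6.24 mol; F: 39.5 / 19.00 = 2.079 mol; N: 29.21 / 14.01 = 2.085 mol
Smallest is F at 2.079 mol; normalising gives C 1.001, H 3.002, F 1.000, N 1.003
≈ 1:3:1:1 → CH3FN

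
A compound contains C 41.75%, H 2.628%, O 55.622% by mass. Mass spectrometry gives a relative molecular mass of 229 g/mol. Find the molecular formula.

Assume 100 g: 41.75 g C, 2.628 g H, 55.622 g O.
n(C) = 41.75/12.01 = 3.476, n(H) = 2.628/1.008 = 2.607, n(O) = 55.622/16.00 = 3.476
Smallest is H at 2.607 mol; normalising gives C 1.333, H 1.000, O 1.333
×3: C 4.00, H 3.00, O 4.00 → C4H3O4
Empirical-formula mass = 115.06 g/mol
n = 229 / 115.06 = 1.99 ≈ 2
Molecular formula = (C4H3O4)×2 = C8H6O8

C8H6O8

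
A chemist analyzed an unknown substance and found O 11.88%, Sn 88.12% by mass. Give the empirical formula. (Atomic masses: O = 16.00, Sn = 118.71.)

OSn

Assume 100 g: 11.88 g O, 88.12 g Sn.
O: 11.88 g ÷ 16.00 g/mol = 0.7425 mol
Sn: 88.12 g ÷ 118.71 g/mol = 0.7423 mol
Divide by the smallest (0.7423 mol Sn): O 1.000, Sn 1.000
Ratio ≈ 1:1, so the empirical formula is OSn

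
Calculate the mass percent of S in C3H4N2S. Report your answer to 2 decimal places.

32.02%

Molar mass = 3(12.01) + 4(1.008) + 2(14.01) + 1(32.07) = 100.152 g/mol
Mass of S per mole = 1 × 32.07 = 32.070 g
% S = 32.070 / 100.152 × 100 = 32.02%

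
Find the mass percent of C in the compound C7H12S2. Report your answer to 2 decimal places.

Molar mass = 7(12.01) + 12(1.008) + 2(32.07) = 160.306 g/mol
Mass of C per mole = 7 × 12.01 = 84.070 g
% C = 84.070 / 160.306 × 100 = 52.44%

52.44%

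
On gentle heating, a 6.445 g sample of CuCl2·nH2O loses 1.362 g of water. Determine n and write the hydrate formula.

Mass of anhydrous CuCl2 = 6.445 − 1.362 = 5.083 g
mol H2O = 1.362 / 18.02 = 0.07558
Molar mass of CuCl2 = 134.45 g/mol → mol CuCl2 = 5.083 / 134.45 = 0.03781
n = 0.07558 / 0.03781 = 2.00 ≈ 2 → CuCl2·2H2O

CuCl2·2H2O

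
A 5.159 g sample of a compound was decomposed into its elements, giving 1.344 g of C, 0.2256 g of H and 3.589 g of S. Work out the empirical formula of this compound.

n(C) = 1.344/12.01 = 0.1119, n(H) = 0.2256/1.008 = 0.2238, n(S) = 3.589/32.07 = 0.1119
Divide by the smallest (0.1119 mol C): C 1.000, H 2.000, S 1.000
≈ 1:2:1 → CH2S

CH2S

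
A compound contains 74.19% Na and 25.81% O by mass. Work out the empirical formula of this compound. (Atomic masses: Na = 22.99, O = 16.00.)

Na2O

Assume 100 g: 74.19 g Na, 25.81 g O.
Moles — Na: 74.19 / 22.99 = 3.227 mol; O: 25.81 / 16.00 = 1.613 mol
Ratios (÷ 1.613): Na 2.000, O 1.000
≈ 2:1 → Na2O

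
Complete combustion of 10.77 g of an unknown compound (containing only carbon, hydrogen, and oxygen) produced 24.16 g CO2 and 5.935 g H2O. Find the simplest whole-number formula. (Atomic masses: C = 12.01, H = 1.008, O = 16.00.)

mol C = 24.16 / 44.01 = 0.5490; mass C = 0.5490 × 12.01 = 6.593 g
mol H = 2 × (5.935 / 18.02) = 0.6587; mass H = 0.6587 × 1.008 = 0.6640 g
mass O = 10.77 − (7.257) = 3.513 g → mol O = 0.2196
Divide by the smallest (0.2196 mol O): C 2.500, H 3.000, O 1.000
Multiply by 2: C 5.00, H 6.00, O 2.00 → C5H6O2

C5H6O2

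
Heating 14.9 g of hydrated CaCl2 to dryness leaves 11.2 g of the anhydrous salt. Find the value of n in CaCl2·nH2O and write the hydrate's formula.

CaCl2·2H2O

Mass of water lost = 14.9 − 11.2 = 3.7 g → 3.7 / 18.02 = 0.2053 mol H2O
Molar mass of CaCl2 = 110.98 g/mol → mol CaCl2 = 11.2 / 110.98 = 0.1009
n = 0.2053 / 0.1009 = 2.03 ≈ 2 → CaCl2·2H2O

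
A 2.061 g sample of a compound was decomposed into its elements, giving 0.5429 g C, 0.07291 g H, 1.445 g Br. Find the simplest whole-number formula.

C: 0.5429 g ÷ 12.01 g/mol = 0.0452 mol
H: 0.07291 g ÷ 1.008 g/mol = 0.07233 mol
Br: 1.445 g ÷ 79.90 g/mol = 0.01809 mol
Ratios (÷ 0.01809): C 2.500, H 3.999, Br 1.000
×2: C 5.00, H 8.00, Br 2.00 → C5H8Br2

C5H8Br2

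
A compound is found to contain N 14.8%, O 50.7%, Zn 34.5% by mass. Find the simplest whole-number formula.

N2O6Zn

Assume 100 g: 14.8 g N, 50.7 g O, 34.5 g Zn.
Moles — N: 14.8 / 14.01 = 1.056 mol; O: 50.7 / 16.00 = 3.169 mol; Zn: 34.5 / 65.38 = 0.5277 mol
Divide by the smallest (0.5277 mol Zn): N 2.002, O 6.005, Zn 1.000
→ N2O6Zn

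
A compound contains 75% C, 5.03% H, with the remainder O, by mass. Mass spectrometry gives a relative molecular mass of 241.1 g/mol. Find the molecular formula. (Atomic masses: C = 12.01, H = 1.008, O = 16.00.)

C15H12O3

Assume 100 g: 75 g C, 5.03 g H, 19.97 g O.
n(C) = 75/12.01 = 6.245, n(H) = 5.03/1.008 = 4.99, n(O) = 19.97/16.00 = 1.248
Smallest is O at 1.248 mol; normalising gives C 5.003, H 3.998, O 1.000
Ratio ≈ 5:4:1, so the empirical formula is C5H4O
Empirical-formula mass = 80.08 g/mol
n = 241.1 / 80.08 = 3.01 ≈ 3
Molecular formula = (C5H4O)×3 = C15H12O3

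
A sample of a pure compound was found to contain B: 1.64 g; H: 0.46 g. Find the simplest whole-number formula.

BH3

Moles — B: 1.64 / 10.81 = 0.1517 mol; H: 0.46 / 1.008 = 0.4563 mol
Divide by the smallest (0.1517 mol B): B 1.000, H 3.008
→ BH3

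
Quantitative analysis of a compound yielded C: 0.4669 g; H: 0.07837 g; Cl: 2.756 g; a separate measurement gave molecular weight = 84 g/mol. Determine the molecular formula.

CH2Cl2

C: 0.4669 g ÷ 12.01 g/mol = 0.03888 mol
H: 0.07837 g ÷ 1.008 g/mol = 0.07775 mol
Cl: 2.756 g ÷ 35.45 g/mol = 0.07774 mol
Smallest is C at 0.03888 mol; normalising gives C 1.000, H 2.000, Cl 2.000
→ CH2Cl2
Empirical-formula mass = 84.93 g/mol
n = 84 / 84.93 = 0.99 ≈ 1
Molecular formula = empirical formula = CH2Cl2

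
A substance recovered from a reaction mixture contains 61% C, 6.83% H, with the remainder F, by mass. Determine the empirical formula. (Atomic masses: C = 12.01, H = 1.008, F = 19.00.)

C3H4F

Assume 100 g: 61 g C, 6.83 g H, 32.17 g F.
C: 61 g ÷ 12.01 g/mol = 5.079 mol
H: 6.83 g ÷ 1.008 g/mol = 6.776 mol
F: 32.17 g ÷ 19.00 g/mol = 1.693 mol
Smallest is F at 1.693 mol; normalising gives C 3.000, H 4.002, F 1.000
Ratio ≈ 3:4:1, so the empirical formula is C3H4F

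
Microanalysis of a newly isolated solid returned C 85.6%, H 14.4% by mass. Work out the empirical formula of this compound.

CH2

Assume 100 g: 85.6 g C, 14.4 g H.
C: 85.6 g ÷ 12.01 g/mol = 7.127 mol
H: 14.4 g ÷ 1.008 g/mol = 14.29 mol
Ratios (÷ 7.127): C 1.000, H 2.004
≈ 1:2 → CH2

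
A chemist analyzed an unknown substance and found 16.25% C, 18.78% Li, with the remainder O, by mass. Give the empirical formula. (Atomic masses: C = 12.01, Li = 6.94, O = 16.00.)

CLi2O3

Assume 100 g: 16.25 g C, 18.78 g Li, 64.97 g O.
n(C) = 16.25/12.01 = 1.353, n(Li) = 18.78/6.94 = 2.706, n(O) = 64.97/16.00 = 4.061
Ratios (÷ 1.353): C 1.000, Li 2.000, O 3.001
Ratio ≈ 1:2:3, so the empirical formula is CLi2O3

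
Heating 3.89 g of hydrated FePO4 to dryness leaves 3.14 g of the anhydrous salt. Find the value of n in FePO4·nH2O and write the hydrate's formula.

FePO4·2H2O

Mass of water lost = 3.89 − 3.14 = 0.75 g → 0.75 / 18.02 = 0.04162 mol H2O
Molar mass of FePO4 = 150.82 g/mol → mol FePO4 = 3.14 / 150.82 = 0.02082
n = 0.04162 / 0.02082 = 2.00 ≈ 2 → FePO4·2H2O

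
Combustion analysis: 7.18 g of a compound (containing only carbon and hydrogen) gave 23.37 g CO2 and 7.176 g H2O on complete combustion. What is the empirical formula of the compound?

mol C = 23.37 / 44.01 = 0.5310; mass C = 0.5310 × 12.01 = 6.377 g
mol H = 2 × (7.176 / 18.02) = 0.7964; mass H = 0.7964 × 1.008 = 0.8028 g
Divide by the smallest (0.531 mol C): C 1.000, H 1.500
Multiply by 2: C 2.00, H 3.00 → C2H3

C2H3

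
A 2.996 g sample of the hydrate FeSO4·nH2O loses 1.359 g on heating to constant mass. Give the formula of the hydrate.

Mass of anhydrous FeSO4 = 2.996 − 1.359 = 1.637 g
mol H2O = 1.359 / 18.02 = 0.07542
Molar mass of FeSO4 = 151.92 g/mol → mol FeSO4 = 1.637 / 151.92 = 0.01078
n = 0.07542 / 0.01078 = 7.00 ≈ 7 → FeSO4·7H2O

FeSO4·7H2O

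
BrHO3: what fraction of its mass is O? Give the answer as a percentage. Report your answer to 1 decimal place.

37.2%

Molar mass = 1(79.90) + 1(1.008) + 3(16.00) = 128.908 g/mol
Mass of O per mole = 3 × 16.00 = 48.000 g
% O = 48.000 / 128.908 × 100 = 37.2%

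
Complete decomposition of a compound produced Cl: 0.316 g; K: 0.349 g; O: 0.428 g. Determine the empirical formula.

Moles — Cl: 0.316 / 35.45 = 0.008914 mol; K: 0.349 / 39.10 = 0.008926 mol; O: 0.428 / 16.00 = 0.02675 mol
Smallest is Cl at 0.008914 mol; normalising gives Cl 1.000, K 1.001, O 3.001
Ratio ≈ 1:1:3, so the empirical formula is ClKO3

ClKO3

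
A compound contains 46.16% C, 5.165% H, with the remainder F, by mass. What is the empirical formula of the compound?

C3H4F2

Assume 100 g: 46.16 g C, 5.165 g H, 48.675 g F.
C: 46.16 g ÷ 12.01 g/mol = 3.843 mol
H: 5.165 g ÷ 1.008 g/mol = 5.124 mol
F: 48.675 g ÷ 19.00 g/mol = 2.562 mol
Smallest is F at 2.562 mol; normalising gives C 1.500, H 2.000, F 1.000
×2: C 3.00, H 4.00, F 2.00 → C3H4F2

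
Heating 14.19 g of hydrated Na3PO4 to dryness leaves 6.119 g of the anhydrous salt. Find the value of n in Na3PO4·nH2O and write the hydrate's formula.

Na3PO4·12H2O

Mass of water lost = 14.19 − 6.119 = 8.071 g → 8.071 / 18.02 = 0.4479 mol H2O
Molar mass of Na3PO4 = 163.94 g/mol → mol Na3PO4 = 6.119 / 163.94 = 0.03732
n = 0.4479 / 0.03732 = 12.00 ≈ 12 → Na3PO4·12H2O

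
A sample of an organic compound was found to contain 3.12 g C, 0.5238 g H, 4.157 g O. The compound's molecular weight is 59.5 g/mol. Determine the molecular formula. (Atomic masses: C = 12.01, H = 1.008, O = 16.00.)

C2H4O2

Moles — C: 3.12 / 12.01 = 0.2598 mol; H: 0.5238 / 1.008 = 0.5196 mol; O: 4.157 / 16.00 = 0.2598 mol
Smallest is C at 0.2598 mol; normalising gives C 1.000, H 2.000, O 1.000
→ CH2O
Empirical-formula mass = 30.03 g/mol
n = 59.5 / 30.03 = 1.98 ≈ 2
Molecular formula = (CH2O)×2 = C2H4O2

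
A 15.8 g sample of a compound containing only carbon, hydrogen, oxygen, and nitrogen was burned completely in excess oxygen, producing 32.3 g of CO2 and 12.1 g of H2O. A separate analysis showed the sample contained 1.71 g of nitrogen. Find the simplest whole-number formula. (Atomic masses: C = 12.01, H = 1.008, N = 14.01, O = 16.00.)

C6H11NO2

mol C = 32.3 / 44.01 = 0.7339; mass C = 0.7339 × 12.01 = 8.814 g
mol H = 2 × (12.1 / 18.02) = 1.343; mass H = 1.343 × 1.008 = 1.354 g
mol N = 1.71 / 14.01 = 0.1221
mass O = 15.8 − (11.88) = 3.922 g → mol O = 0.2451
Ratios (÷ 0.1221): C 6.013, H 11.003, N 1.000, O 2.008
Ratio ≈ 6:11:1:2, so the empirical formula is C6H11NO2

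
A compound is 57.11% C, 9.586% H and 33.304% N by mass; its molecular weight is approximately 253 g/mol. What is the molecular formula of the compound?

Assume 100 g: 57.11 g C, 9.586 g H, 33.304 g N.
C: 57.11 g ÷ 12.01 g/mol = 4.755 mol
H: 9.586 g ÷ 1.008 g/mol = 9.51 mol
N: 33.304 g ÷ 14.01 g/mol = 2.377 mol
Divide by the smallest (2.377 mol N): C 2.000, H 4.001, N 1.000
→ C2H4N
Empirical-formula mass = 42.06 g/mol
n = 253 / 42.06 = 6.01 ≈ 6
Molecular formula = (C2H4N)×6 = C12H24N6

C12H24N6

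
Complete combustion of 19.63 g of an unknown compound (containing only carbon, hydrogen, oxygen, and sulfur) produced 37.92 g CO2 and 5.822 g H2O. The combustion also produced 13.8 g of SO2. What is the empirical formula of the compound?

mol C = 37.92 / 44.01 = 0.8616; mass C = 0.8616 × 12.01 = 10.35 g
mol H = 2 × (5.822 / 18.02) = 0.6462; mass H = 0.6462 × 1.008 = 0.6513 g
mol S = 13.8 / 64.07 = 0.2154; mass S = 6.908 g
mass O = 19.63 − (17.91) = 1.723 g → mol O = 0.1077
Ratios (÷ 0.1077): C 8.001, H 6.000, O 1.000, S 2.000
≈ 8:6:1:2 → C8H6OS2

C8H6OS2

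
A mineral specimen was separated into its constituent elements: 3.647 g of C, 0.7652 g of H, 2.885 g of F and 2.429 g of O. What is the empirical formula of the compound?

Moles — C: 3.647 / 12.01 = 0.3037 mol; H: 0.7652 / 1.008 = 0.7591 mol; F: 2.885 / 19.00 = 0.1518 mol; O: 2.429 / 16.00 = 0.1518 mol
Ratios (÷ 0.1518): C 2.000, H 5.000, F 1.000, O 1.000
→ C2H5FO

C2H5FO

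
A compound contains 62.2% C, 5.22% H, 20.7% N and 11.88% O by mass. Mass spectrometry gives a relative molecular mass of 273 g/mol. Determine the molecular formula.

C14H14N4O2

Assume 100 g: 62.2 g C, 5.22 g H, 20.7 g N, 11.88 g O.
C: 62.2 g ÷ 12.01 g/mol = 5.179 mol
H: 5.22 g ÷ 1.008 g/mol = 5.179 mol
N: 20.7 g ÷ 14.01 g/mol = 1.478 mol
O: 11.88 g ÷ 16.00 g/mol = 0.7425 mol
Divide by the smallest (0.7425 mol O): C 6.975, H 6.975, N 1.990, O 1.000
Ratio ≈ 7:7:2:1, so the empirical formula is C7H7N2O
Empirical-formula mass = 135.15 g/mol
n = 273 / 135.15 = 2.02 ≈ 2
Molecular formula = (C7H7N2O)×2 = C14H14N4O2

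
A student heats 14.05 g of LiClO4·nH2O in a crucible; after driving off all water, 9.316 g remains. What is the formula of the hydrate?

LiClO4·3H2O

Mass of water lost = 14.05 − 9.316 = 4.734 g → 4.734 / 18.02 = 0.2627 mol H2O
Molar mass of LiClO4 = 106.39 g/mol → mol LiClO4 = 9.316 / 106.39 = 0.08756
n = 0.2627 / 0.08756 = 3.00 ≈ 3 → LiClO4·3H2O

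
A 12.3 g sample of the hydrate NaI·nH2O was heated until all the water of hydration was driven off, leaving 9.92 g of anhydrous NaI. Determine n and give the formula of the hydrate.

Mass of water lost = 12.3 − 9.92 = 2.38 g → 2.38 / 18.02 = 0.1321 mol H2O
Molar mass of NaI = 149.89 g/mol → mol NaI = 9.92 / 149.89 = 0.06618
n = 0.1321 / 0.06618 = 2.00 ≈ 2 → NaI·2H2O

NaI·2H2O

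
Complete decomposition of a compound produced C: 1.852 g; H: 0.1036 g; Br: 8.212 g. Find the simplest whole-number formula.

Moles — C: 1.852 / 12.01 = 0.1542 mol; H: 0.1036 / 1.008 = 0.1028 mol; Br: 8.212 / 79.90 = 0.1028 mol
Ratios (÷ 0.1028): C 1.500, H 1.000, Br 1.000
×2: C 3.00, H 2.00, Br 2.00 → C3H2Br2

C3H2Br2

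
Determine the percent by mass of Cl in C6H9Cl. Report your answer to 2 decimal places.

30.41%

Molar mass = 6(12.01) + 9(1.008) + 1(35.45) = 116.582 g/mol
Mass of Cl per mole = 1 × 35.45 = 35.450 g
% Cl = 35.450 / 116.582 × 100 = 30.41%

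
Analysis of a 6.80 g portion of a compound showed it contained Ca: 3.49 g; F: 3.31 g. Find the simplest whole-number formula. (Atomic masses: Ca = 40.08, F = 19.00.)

Ca: 3.49 g ÷ 40.08 g/mol = 0.08708 mol
F: 3.31 g ÷ 19.00 g/mol = 0.1742 mol
Divide by the smallest (0.08708 mol Ca): Ca 1.000, F 2.001
Ratio ≈ 1:2, so the empirical formula is CaF2

CaF2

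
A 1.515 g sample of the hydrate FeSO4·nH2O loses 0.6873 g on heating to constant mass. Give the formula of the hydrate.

Mass of anhydrous FeSO4 = 1.515 − 0.6873 = 0.8277 g
mol H2O = 0.6873 / 18.02 = 0.03814
Molar mass of FeSO4 = 151.92 g/mol → mol FeSO4 = 0.8277 / 151.92 = 0.005448
n = 0.03814 / 0.005448 = 7.00 ≈ 7 → FeSO4·7H2O

FeSO4·7H2O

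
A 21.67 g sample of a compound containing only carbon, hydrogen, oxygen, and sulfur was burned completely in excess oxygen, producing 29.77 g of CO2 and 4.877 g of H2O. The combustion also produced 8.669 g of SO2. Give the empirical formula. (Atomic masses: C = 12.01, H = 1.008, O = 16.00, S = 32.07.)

C5H4O4S

mol C = 29.77 / 44.01 = 0.6764; mass C = 0.6764 × 12.01 = 8.124 g
mol H = 2 × (4.877 / 18.02) = 0.5413; mass H = 0.5413 × 1.008 = 0.5456 g
mol S = 8.669 / 64.07 = 0.1353; mass S = 4.339 g
mass O = 21.67 − (13.01) = 8.661 g → mol O = 0.5413
Smallest is S at 0.1353 mol; normalising gives C 4.999, H 4.000, O 4.001, S 1.000
≈ 5:4:4:1 → C5H4O4S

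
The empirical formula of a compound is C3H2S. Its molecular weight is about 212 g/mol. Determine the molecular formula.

Empirical-formula mass = 70.12 g/mol
n = 212 / 70.12 = 3.02 ≈ 3
Molecular formula = (C3H2S)3 = C9H6S3

C9H6S3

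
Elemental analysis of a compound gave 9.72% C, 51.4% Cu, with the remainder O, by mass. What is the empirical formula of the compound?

CCuO3

Assume 100 g: 9.72 g C, 51.4 g Cu, 38.88 g O.
C: 9.72 g ÷ 12.01 g/mol = 0.8093 mol
Cu: 51.4 g ÷ 63.55 g/mol = 0.8088 mol
O: 38.88 g ÷ 16.00 g/mol = 2.43 mol
Smallest is Cu at 0.8088 mol; normalising gives C 1.001, Cu 1.000, O 3.004
Ratio ≈ 1:1:3, so the empirical formula is CCuO3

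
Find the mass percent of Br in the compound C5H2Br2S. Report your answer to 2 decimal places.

Molar mass = 5(12.01) + 2(1.008) + 2(79.90) + 1(32.07) = 253.936 g/mol
Mass of Br per mole = 2 × 79.90 = 159.800 g
% Br = 159.800 / 253.936 × 100 = 62.93%

62.93%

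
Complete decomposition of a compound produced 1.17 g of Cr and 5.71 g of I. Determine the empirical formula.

CrI2

Cr: 1.17 g ÷ 52.00 g/mol = 0.0225 mol
I: 5.71 g ÷ 126.90 g/mol = 0.045 mol
Smallest is Cr at 0.0225 mol; normalising gives Cr 1.000, I 2.000
→ CrI2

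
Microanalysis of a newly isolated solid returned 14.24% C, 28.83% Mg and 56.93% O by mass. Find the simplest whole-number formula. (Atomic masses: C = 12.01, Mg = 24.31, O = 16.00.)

Assume 100 g: 14.24 g C, 28.83 g Mg, 56.93 g O.
C: 14.24 g ÷ 12.01 g/mol = 1.186 mol
Mg: 28.83 g ÷ 24.31 g/mol = 1.186 mol
O: 56.93 g ÷ 16.00 g/mol = 3.558 mol
Divide by the smallest (1.186 mol C): C 1.000, Mg 1.000, O 3.001
Ratio ≈ 1:1:3, so the empirical formula is CMgO3

CMgO3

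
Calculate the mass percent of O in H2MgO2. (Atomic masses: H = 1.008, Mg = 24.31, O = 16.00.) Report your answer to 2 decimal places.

Molar mass = 2(1.008) + 1(24.31) + 2(16.00) = 58.326 g/mol
Mass of O per mole = 2 × 16.00 = 32.000 g
% O = 32.000 / 58.326 × 100 = 54.86%

54.86%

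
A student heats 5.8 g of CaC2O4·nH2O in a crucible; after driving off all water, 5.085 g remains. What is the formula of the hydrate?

CaC2O4·H2O

Mass of water lost = 5.8 − 5.085 = 0.715 g → 0.715 / 18.02 = 0.03968 mol H2O
Molar mass of CaC2O4 = 128.10 g/mol → mol CaC2O4 = 5.085 / 128.10 = 0.0397
n = 0.03968 / 0.0397 = 1.00 ≈ 1 → CaC2O4·H2O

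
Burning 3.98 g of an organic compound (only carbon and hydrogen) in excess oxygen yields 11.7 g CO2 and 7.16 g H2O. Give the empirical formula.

mol C = 11.7 / 44.01 = 0.2658; mass C = 0.2658 × 12.01 = 3.193 g
mol H = 2 × (7.16 / 18.02) = 0.7947; mass H = 0.7947 × 1.008 = 0.8010 g
Smallest is C at 0.2658 mol; normalising gives C 1.000, H 2.989
→ CH3

CH3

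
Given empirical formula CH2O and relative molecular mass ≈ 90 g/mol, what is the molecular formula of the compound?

C3H6O3

Empirical-formula mass = 30.03 g/mol
n = 90 / 30.03 = 3.00 ≈ 3
Molecular formula = (CH2O)3 = C3H6O3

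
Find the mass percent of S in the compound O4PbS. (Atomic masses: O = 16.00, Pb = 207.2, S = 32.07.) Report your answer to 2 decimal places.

Molar mass = 4(16.00) + 1(207.2) + 1(32.07) = 303.270 g/mol
Mass of S per mole = 1 × 32.07 = 32.070 g
% S = 32.070 / 303.270 × 100 = 10.57%

10.57%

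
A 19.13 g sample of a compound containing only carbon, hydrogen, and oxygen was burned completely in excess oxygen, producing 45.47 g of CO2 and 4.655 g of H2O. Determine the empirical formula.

C8H4O3

mol C = 45.47 / 44.01 = 1.033; mass C = 1.033 × 12.01 = 12.41 g
mol H = 2 × (4.655 / 18.02) = 0.5166; mass H = 0.5166 × 1.008 = 0.5208 g
mass O = 19.13 − (12.93) = 6.201 g → mol O = 0.3875
Ratios (÷ 0.3875): C 2.666, H 1.333, O 1.000
Multiply by 3: C 8.00, H 4.00, O 3.00 → C8H4O3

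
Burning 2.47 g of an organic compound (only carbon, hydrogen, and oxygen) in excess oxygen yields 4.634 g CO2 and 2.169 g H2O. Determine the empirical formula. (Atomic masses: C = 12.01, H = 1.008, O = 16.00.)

mol C = 4.634 / 44.01 = 0.1053; mass C = 0.1053 × 12.01 = 1.265 g
mol H = 2 × (2.169 / 18.02) = 0.2407; mass H = 0.2407 × 1.008 = 0.2427 g
mass O = 2.47 − (1.507) = 0.9628 g → mol O = 0.06017
Ratios (÷ 0.06017): C 1.750, H 4.001, O 1.000
×4: C 7.00, H 16.00, O 4.00 → C7H16O4

C7H16O4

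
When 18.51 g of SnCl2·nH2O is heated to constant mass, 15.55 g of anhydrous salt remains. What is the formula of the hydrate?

SnCl2·2H2O

Mass of water lost = 18.51 − 15.55 = 2.96 g → 2.96 / 18.02 = 0.1643 mol H2O
Molar mass of SnCl2 = 189.61 g/mol → mol SnCl2 = 15.55 / 189.61 = 0.08201
n = 0.1643 / 0.08201 = 2.00 ≈ 2 → SnCl2·2H2O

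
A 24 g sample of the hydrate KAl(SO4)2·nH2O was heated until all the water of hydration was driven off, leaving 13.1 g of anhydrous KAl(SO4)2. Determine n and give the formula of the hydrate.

KAl(SO4)2·12H2O

Mass of water lost = 24 − 13.1 = 10.9 g → 10.9 / 18.02 = 0.6049 mol H2O
Molar mass of KAl(SO4)2 = 258.22 g/mol → mol KAl(SO4)2 = 13.1 / 258.22 = 0.05073
n = 0.6049 / 0.05073 = 11.92 ≈ 12 → KAl(SO4)2·12H2O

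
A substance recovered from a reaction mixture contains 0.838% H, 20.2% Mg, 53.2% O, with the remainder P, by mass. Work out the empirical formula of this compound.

HMgO4P

Assume 100 g: 0.838 g H, 20.2 g Mg, 53.2 g O, 25.76 g P.
Moles — H: 0.838 / 1.008 = 0.8313 mol; Mg: 20.2 / 24.31 = 0.8309 mol; O: 53.2 / 16.00 = 3.325 mol; P: 25.76 / 30.97 = 0.8318 mol
Smallest is Mg at 0.8309 mol; normalising gives H 1.000, Mg 1.000, O 4.002, P 1.001
→ HMgO4P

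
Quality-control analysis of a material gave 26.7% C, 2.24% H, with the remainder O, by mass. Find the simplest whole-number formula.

Assume 100 g: 26.7 g C, 2.24 g H, 71.06 g O.
Moles — C: 26.7 / 12.01 = 2.223 mol; H: 2.24 / 1.008 = 2.222 mol; O: 71.06 / 16.00 = 4.441 mol
Ratios (÷ 2.222): C 1.000, H 1.000, O 1.999
Ratio ≈ 1:1:2, so the empirical formula is CHO2

CHO2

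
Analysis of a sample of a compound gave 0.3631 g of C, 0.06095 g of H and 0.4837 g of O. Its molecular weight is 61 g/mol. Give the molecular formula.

C2H4O2

Moles — C: 0.3631 / 12.01 = 0.03023 mol; H: 0.06095 / 1.008 = 0.06047 mol; O: 0.4837 / 16.00 = 0.03023 mol
Divide by the smallest (0.03023 mol O): C 1.000, H 2.000, O 1.000
≈ 1:2:1 → CH2O
Empirical-formula mass = 30.03 g/mol
n = 61 / 30.03 = 2.03 ≈ 2
Molecular formula = (CH2O)×2 = C2H4O2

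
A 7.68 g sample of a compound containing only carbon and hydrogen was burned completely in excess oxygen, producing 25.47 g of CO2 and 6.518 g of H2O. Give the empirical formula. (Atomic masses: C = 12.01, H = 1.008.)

mol C = 25.47 / 44.01 = 0.5787; mass C = 0.5787 × 12.01 = 6.951 g
mol H = 2 × (6.518 / 18.02) = 0.7234; mass H = 0.7234 × 1.008 = 0.7292 g
Smallest is C at 0.5787 mol; normalising gives C 1.000, H 1.250
×4: C 4.00, H 5.00 → C4H5

C4H5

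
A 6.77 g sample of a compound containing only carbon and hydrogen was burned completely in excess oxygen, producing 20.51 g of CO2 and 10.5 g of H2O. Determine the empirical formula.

mol C = 20.51 / 44.01 = 0.4660; mass C = 0.4660 × 12.01 = 5.597 g
mol H = 2 × (10.5 / 18.02) = 1.165; mass H = 1.165 × 1.008 = 1.175 g
Ratios (÷ 0.466): C 1.000, H 2.501
Scaling by 2: C 2.00, H 5.00 → C2H5

C2H5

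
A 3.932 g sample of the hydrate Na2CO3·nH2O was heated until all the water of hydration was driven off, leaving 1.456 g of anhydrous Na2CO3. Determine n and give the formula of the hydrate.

Mass of water lost = 3.932 − 1.456 = 2.476 g → 2.476 / 18.02 = 0.1374 mol H2O
Molar mass of Na2CO3 = 105.99 g/mol → mol Na2CO3 = 1.456 / 105.99 = 0.01374
n = 0.1374 / 0.01374 = 10.00 ≈ 10 → Na2CO3·10H2O

Na2CO3·10H2O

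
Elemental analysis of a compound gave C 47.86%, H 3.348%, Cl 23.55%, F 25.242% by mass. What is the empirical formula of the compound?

Assume 100 g: 47.86 g C, 3.348 g H, 23.55 g Cl, 25.242 g F.
n(C) = 47.86/12.01 = 3.985, n(H) = 3.348/1.008 = 3.321, n(Cl) = 23.55/35.45 = 0.6643, n(F) = 25.242/19.00 = 1.329
Ratios (÷ 0.6643): C 5.999, H 5.000, Cl 1.000, F 2.000
→ C6H5ClF2

C6H5ClF2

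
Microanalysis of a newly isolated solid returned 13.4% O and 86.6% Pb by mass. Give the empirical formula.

O2Pb

Assume 100 g: 13.4 g O, 86.6 g Pb.
O: 13.4 g ÷ 16.00 g/mol = 0.8375 mol
Pb: 86.6 g ÷ 207.2 g/mol = 0.418 mol
Smallest is Pb at 0.418 mol; normalising gives O 2.004, Pb 1.000
→ O2Pb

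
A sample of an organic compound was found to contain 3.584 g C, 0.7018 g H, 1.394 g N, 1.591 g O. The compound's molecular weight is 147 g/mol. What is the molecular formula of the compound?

C: 3.584 g ÷ 12.01 g/mol = 0.2984 mol
H: 0.7018 g ÷ 1.008 g/mol = 0.6962 mol
N: 1.394 g ÷ 14.01 g/mol = 0.0995 mol
O: 1.591 g ÷ 16.00 g/mol = 0.09944 mol
Smallest is O at 0.09944 mol; normalising gives C 3.001, H 7.002, N 1.001, O 1.000
→ C3H7NO
Empirical-formula mass = 73.10 g/mol
n = 147 / 73.10 = 2.01 ≈ 2
Molecular formula = (C3H7NO)×2 = C6H14N2O2

C6H14N2O2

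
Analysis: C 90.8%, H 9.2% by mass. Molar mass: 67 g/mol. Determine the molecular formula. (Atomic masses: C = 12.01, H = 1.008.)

C5H6

Assume 100 g: 90.8 g C, 9.2 g H.
Moles — C: 90.8 / 12.01 = 7.56 mol; H: 9.2 / 1.008 = 9.127 mol
Divide by the smallest (7.56 mol C): C 1.000, H 1.207
Scaling by 5: C 5.00, H 6.04 → C5H6
Empirical-formula mass = 66.10 g/mol
n = 67 / 66.10 = 1.01 ≈ 1
Molecular formula = empirical formula = C5H6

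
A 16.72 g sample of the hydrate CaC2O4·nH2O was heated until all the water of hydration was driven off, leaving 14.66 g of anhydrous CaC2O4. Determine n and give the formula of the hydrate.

Mass of water lost = 16.72 − 14.66 = 2.06 g → 2.06 / 18.02 = 0.1143 mol H2O
Molar mass of CaC2O4 = 128.10 g/mol → mol CaC2O4 = 14.66 / 128.10 = 0.1144
n = 0.1143 / 0.1144 = 1.00 ≈ 1 → CaC2O4·H2O

CaC2O4·H2O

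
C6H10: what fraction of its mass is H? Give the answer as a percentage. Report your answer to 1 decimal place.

12.3%

Molar mass = 6(12.01) + 10(1.008) = 82.140 g/mol
Mass of H per mole = 10 × 1.008 = 10.080 g
% H = 10.080 / 82.140 × 100 = 12.3%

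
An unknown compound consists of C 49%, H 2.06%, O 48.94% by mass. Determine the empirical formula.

Assume 100 g: 49 g C, 2.06 g H, 48.94 g O.
n(C) = 49/12.01 = 4.08, n(H) = 2.06/1.008 = 2.044, n(O) = 48.94/16.00 = 3.059
Smallest is H at 2.044 mol; normalising gives C 1.996, H 1.000, O 1.497
Multiply by 2: C 3.99, H 2.00, O 2.99 → C4H2O3

C4H2O3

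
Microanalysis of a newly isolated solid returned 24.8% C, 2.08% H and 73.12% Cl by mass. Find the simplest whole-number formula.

Assume 100 g: 24.8 g C, 2.08 g H, 73.12 g Cl.
C: 24.8 g ÷ 12.01 g/mol = 2.065 mol
H: 2.08 g ÷ 1.008 g/mol = 2.063 mol
Cl: 73.12 g ÷ 35.45 g/mol = 2.063 mol
Ratios (÷ 2.063): C 1.001, H 1.000, Cl 1.000
Ratio ≈ 1:1:1, so the empirical formula is CHCl

CHCl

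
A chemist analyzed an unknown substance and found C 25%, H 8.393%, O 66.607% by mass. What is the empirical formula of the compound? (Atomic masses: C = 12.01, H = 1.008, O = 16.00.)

CH4O2

Assume 100 g: 25 g C, 8.393 g H, 66.607 g O.
Moles — C: 25 / 12.01 = 2.082 mol; H: 8.393 / 1.008 = 8.326 mol; O: 66.607 / 16.00 = 4.163 mol
Divide by the smallest (2.082 mol C): C 1.000, H 4.000, O 2.000
≈ 1:4:2 → CH4O2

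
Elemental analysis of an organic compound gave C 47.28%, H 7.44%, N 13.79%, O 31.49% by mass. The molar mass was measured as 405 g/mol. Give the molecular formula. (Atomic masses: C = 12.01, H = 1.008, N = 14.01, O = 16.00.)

C16H30N4O8

Assume 100 g: 47.28 g C, 7.44 g H, 13.79 g N, 31.49 g O.
n(C) = 47.28/12.01 = 3.937, n(H) = 7.44/1.008 = 7.381, n(N) = 13.79/14.01 = 0.9843, n(O) = 31.49/16.00 = 1.968
Ratios (÷ 0.9843): C 4.000, H 7.499, N 1.000, O 2.000
×2: C 8.00, H 15.00, N 2.00, O 4.00 → C8H15N2O4
Empirical-formula mass = 203.22 g/mol
n = 405 / 203.22 = 1.99 ≈ 2
Molecular formula = (C8H15N2O4)×2 = C16H30N4O8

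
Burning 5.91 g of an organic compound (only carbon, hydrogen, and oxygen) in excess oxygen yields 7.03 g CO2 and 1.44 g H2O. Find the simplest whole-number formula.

C2H2O3

mol C = 7.03 / 44.01 = 0.1597; mass C = 0.1597 × 12.01 = 1.918 g
mol H = 2 × (1.44 / 18.02) = 0.1598; mass H = 0.1598 × 1.008 = 0.1611 g
mass O = 5.91 − (2.080) = 3.830 g → mol O = 0.2394
Divide by the smallest (0.1597 mol C): C 1.000, H 1.001, O 1.499
Multiply by 2: C 2.00, H 2.00, O 3.00 → C2H2O3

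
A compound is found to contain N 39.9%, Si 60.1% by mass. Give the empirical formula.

N4Si3

Assume 100 g: 39.9 g N, 60.1 g Si.
N: 39.9 g ÷ 14.01 g/mol = 2.848 mol
Si: 60.1 g ÷ 28.09 g/mol = 2.14 mol
Ratios (÷ 2.14): N 1.331, Si 1.000
Scaling by 3: N 3.99, Si 3.00 → N4Si3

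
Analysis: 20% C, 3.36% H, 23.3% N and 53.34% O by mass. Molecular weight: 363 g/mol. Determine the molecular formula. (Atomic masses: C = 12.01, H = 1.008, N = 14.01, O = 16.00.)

C6H12N6O12

Assume 100 g: 20 g C, 3.36 g H, 23.3 g N, 53.34 g O.
n(C) = 20/12.01 = 1.665, n(H) = 3.36/1.008 = 3.333, n(N) = 23.3/14.01 = 1.663, n(O) = 53.34/16.00 = 3.334
Smallest is N at 1.663 mol; normalising gives C 1.001, H 2.004, N 1.000, O 2.005
→ CH2NO2
Empirical-formula mass = 60.04 g/mol
n = 363 / 60.04 = 6.05 ≈ 6
Molecular formula = (CH2NO2)×6 = C6H12N6O12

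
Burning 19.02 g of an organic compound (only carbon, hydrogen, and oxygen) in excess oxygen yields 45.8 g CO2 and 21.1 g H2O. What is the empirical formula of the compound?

C4H9O

mol C = 45.8 / 44.01 = 1.041; mass C = 1.041 × 12.01 = 12.50 g
mol H = 2 × (21.1 / 18.02) = 2.342; mass H = 2.342 × 1.008 = 2.361 g
mass O = 19.02 − (14.86) = 4.161 g → mol O = 0.2601
Smallest is O at 0.2601 mol; normalising gives C 4.002, H 9.005, O 1.000
≈ 4:9:1 → C4H9O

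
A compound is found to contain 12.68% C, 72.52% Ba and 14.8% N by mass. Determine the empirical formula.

C2BaN2

Assume 100 g: 12.68 g C, 72.52 g Ba, 14.8 g N.
n(C) = 12.68/12.01 = 1.056, n(Ba) = 72.52/137.33 = 0.5281, n(N) = 14.8/14.01 = 1.056
Smallest is Ba at 0.5281 mol; normalising gives C 1.999, Ba 1.000, N 2.000
≈ 2:1:2 → C2BaN2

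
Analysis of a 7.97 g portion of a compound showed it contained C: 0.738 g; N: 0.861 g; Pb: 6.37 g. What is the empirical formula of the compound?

C2N2Pb

C: 0.738 g ÷ 12.01 g/mol = 0.06145 mol
N: 0.861 g ÷ 14.01 g/mol = 0.06146 mol
Pb: 6.37 g ÷ 207.2 g/mol = 0.03074 mol
Smallest is Pb at 0.03074 mol; normalising gives C 1.999, N 1.999, Pb 1.000
→ C2N2Pb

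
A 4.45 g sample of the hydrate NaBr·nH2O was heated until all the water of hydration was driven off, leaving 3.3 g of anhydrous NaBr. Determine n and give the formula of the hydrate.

NaBr·2H2O

Mass of water lost = 4.45 − 3.3 = 1.15 g → 1.15 / 18.02 = 0.06382 mol H2O
Molar mass of NaBr = 102.89 g/mol → mol NaBr = 3.3 / 102.89 = 0.03207
n = 0.06382 / 0.03207 = 1.99 ≈ 2 → NaBr·2H2O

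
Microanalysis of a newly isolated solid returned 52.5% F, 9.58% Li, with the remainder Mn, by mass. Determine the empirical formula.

F4Li2Mn

Assume 100 g: 52.5 g F, 9.58 g Li, 37.92 g Mn.
F: 52.5 g ÷ 19.00 g/mol = 2.763 mol
Li: 9.58 g ÷ 6.94 g/mol = 1.38 mol
Mn: 37.92 g ÷ 54.94 g/mol = 0.6902 mol
Smallest is Mn at 0.6902 mol; normalising gives F 4.003, Li 2.000, Mn 1.000
Ratio ≈ 4:2:1, so the empirical formula is F4Li2Mn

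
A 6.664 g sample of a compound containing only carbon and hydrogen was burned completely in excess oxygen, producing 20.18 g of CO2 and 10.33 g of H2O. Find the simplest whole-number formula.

C2H5

mol C = 20.18 / 44.01 = 0.4585; mass C = 0.4585 × 12.01 = 5.507 g
mol H = 2 × (10.33 / 18.02) = 1.147; mass H = 1.147 × 1.008 = 1.156 g
Ratios (÷ 0.4585): C 1.000, H 2.500
Multiply by 2: C 2.00, H 5.00 → C2H5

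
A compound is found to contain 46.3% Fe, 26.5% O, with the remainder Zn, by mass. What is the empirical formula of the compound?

Fe2O4Zn

Assume 100 g: 46.3 g Fe, 26.5 g O, 27.2 g Zn.
Fe: 46.3 g ÷ 55.85 g/mol = 0.829 mol
O: 26.5 g ÷ 16.00 g/mol = 1.656 mol
Zn: 27.2 g ÷ 65.38 g/mol = 0.416 mol
Ratios (÷ 0.416): Fe 1.993, O 3.981, Zn 1.000
→ Fe2O4Zn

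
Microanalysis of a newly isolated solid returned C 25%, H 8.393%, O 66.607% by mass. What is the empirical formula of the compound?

Assume 100 g: 25 g C, 8.393 g H, 66.607 g O.
Moles — C: 25 / 12.01 = 2.082 mol; H: 8.393 / 1.008 = 8.326 mol; O: 66.607 / 16.00 = 4.163 mol
Divide by the smallest (2.082 mol C): C 1.000, H 4.000, O 2.000
≈ 1:4:2 → CH4O2

CH4O2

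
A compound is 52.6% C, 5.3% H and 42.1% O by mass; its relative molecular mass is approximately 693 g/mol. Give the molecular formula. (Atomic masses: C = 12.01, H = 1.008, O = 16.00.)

Assume 100 g: 52.6 g C, 5.3 g H, 42.1 g O.
n(C) = 52.6/12.01 = 4.38, n(H) = 5.3/1.008 = 5.258, n(O) = 42.1/16.00 = 2.631
Divide by the smallest (2.631 mol O): C 1.664, H 1.998, O 1.000
Scaling by 3: C 4.99, H 5.99, O 3.00 → C5H6O3
Empirical-formula mass = 114.10 g/mol
n = 693 / 114.10 = 6.07 ≈ 6
Molecular formula = (C5H6O3)×6 = C30H36O18

C30H36O18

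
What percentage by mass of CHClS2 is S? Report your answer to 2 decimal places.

Molar mass = 1(12.01) + 1(1.008) + 1(35.45) + 2(32.07) = 112.608 g/mol
Mass of S per mole = 2 × 32.07 = 64.140 g
% S = 64.140 / 112.608 × 100 = 56.96%

56.96%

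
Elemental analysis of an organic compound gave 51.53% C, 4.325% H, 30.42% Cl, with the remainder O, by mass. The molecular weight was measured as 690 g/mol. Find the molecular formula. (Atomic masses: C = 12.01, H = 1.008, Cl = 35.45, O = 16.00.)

Assume 100 g: 51.53 g C, 4.325 g H, 30.42 g Cl, 13.725 g O.
n(C) = 51.53/12.01 = 4.291, n(H) = 4.325/1.008 = 4.291, n(Cl) = 30.42/35.45 = 0.8581, n(O) = 13.725/16.00 = 0.8578
Ratios (÷ 0.8578): C 5.002, H 5.002, Cl 1.000, O 1.000
≈ 5:5:1:1 → C5H5ClO
Empirical-formula mass = 116.54 g/mol
n = 690 / 116.54 = 5.92 ≈ 6
Molecular formula = (C5H5ClO)×6 = C30H30Cl6O6

C30H30Cl6O6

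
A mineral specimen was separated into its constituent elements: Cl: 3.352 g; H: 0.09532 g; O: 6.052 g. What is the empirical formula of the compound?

n(Cl) = 3.352/35.45 = 0.09456, n(H) = 0.09532/1.008 = 0.09456, n(O) = 6.052/16.00 = 0.3782
Smallest is Cl at 0.09456 mol; normalising gives Cl 1.000, H 1.000, O 4.000
≈ 1:1:4 → ClHO4

ClHO4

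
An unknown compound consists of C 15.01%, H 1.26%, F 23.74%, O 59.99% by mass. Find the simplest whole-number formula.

Assume 100 g: 15.01 g C, 1.26 g H, 23.74 g F, 59.99 g O.
C: 15.01 g ÷ 12.01 g/mol = 1.25 mol
H: 1.26 g ÷ 1.008 g/mol = 1.25 mol
F: 23.74 g ÷ 19.00 g/mol = 1.249 mol
O: 59.99 g ÷ 16.00 g/mol = 3.749 mol
Divide by the smallest (1.249 mol F): C 1.000, H 1.000, F 1.000, O 3.001
→ CHFO3

CHFO3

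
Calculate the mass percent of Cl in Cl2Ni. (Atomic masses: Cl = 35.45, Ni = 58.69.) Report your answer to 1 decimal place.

Molar mass = 2(35.45) + 1(58.69) = 129.590 g/mol
Mass of Cl per mole = 2 × 35.45 = 70.900 g
% Cl = 70.900 / 129.590 × 100 = 54.7%

54.7%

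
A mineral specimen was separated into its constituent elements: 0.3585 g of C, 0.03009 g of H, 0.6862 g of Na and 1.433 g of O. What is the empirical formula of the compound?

CHNaO3

n(C) = 0.3585/12.01 = 0.02985, n(H) = 0.03009/1.008 = 0.02985, n(Na) = 0.6862/22.99 = 0.02985, n(O) = 1.433/16.00 = 0.08956
Smallest is Na at 0.02985 mol; normalising gives C 1.000, H 1.000, Na 1.000, O 3.001
Ratio ≈ 1:1:1:3, so the empirical formula is CHNaO3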